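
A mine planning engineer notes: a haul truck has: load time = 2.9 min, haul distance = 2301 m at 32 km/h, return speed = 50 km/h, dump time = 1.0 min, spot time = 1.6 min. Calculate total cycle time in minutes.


Convert haul speed to m/min: 32 * 1000/60 = 533.3333333 m/min
Haul time = 2301 / 533.3333333 = 4.314375 min
Convert return speed to m/min: 50 * 1000/60 = 833.3333333 m/min
Return time = 2301 / 833.3333333 = 2.7612 min
Total cycle time:
= 2.9 + 4.314375 + 1.0 + 2.7612 + 1.6
= 12.5756 min

12.5756 min


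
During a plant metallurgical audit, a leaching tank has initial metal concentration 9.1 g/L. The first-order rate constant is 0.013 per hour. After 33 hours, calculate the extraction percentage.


34.884%

Compute the exponent:
-k * t = -0.013 * 33 = -0.429
Remaining concentration:
C = 9.1 * exp(-0.429)
= 9.1 * 0.6511599292
= 5.925555356 g/L
Extracted = 9.1 - 5.925555356 = 3.174444644 g/L
Extraction % = 3.174444644 / 9.1 * 100
= 34.884%


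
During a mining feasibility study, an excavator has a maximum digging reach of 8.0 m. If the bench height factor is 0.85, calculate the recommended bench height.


6.8 m

Bench height = reach * factor
= 8.0 * 0.85
= 6.8 m


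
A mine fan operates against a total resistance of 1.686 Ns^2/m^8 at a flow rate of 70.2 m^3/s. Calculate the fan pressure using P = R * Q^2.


Compute Q^2:
Q^2 = 70.2^2 = 4928.04
Compute pressure:
P = R * Q^2 = 1.686 * 4928.04
= 8308.6754 Pa

8308.6754 Pa


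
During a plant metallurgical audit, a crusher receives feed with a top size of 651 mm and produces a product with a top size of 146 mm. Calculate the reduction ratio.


4.4589

Reduction ratio = feed size / product size
= 651 / 146
= 4.4589


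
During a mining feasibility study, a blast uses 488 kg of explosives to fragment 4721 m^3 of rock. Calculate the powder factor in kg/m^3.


0.1034 kg/m^3

Powder factor = explosive mass / rock volume
= 488 / 4721
= 0.1034 kg/m^3


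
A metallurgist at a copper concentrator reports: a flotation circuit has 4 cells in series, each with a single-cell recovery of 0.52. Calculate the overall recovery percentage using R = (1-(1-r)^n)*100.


Complement of single-cell recovery:
1 - r = 1 - 0.52 = 0.48
Raise to power n:
(1 - r)^4 = 0.48^4 = 0.05308416
Overall recovery:
R = (1 - 0.05308416) * 100
= 94.6916%

94.6916%


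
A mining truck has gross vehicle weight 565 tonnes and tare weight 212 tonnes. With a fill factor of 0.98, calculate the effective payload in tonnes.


345.94 tonnes

Maximum payload = gross - tare
= 565 - 212 = 353 tonnes
Effective payload = max payload * fill factor
= 353 * 0.98
= 345.94 tonnes


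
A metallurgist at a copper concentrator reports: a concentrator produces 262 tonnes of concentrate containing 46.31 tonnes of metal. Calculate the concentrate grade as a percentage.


Grade = (metal in concentrate / concentrate mass) * 100
= (46.31 / 262) * 100
= 0.1767557252 * 100
= 17.6756%

17.6756%


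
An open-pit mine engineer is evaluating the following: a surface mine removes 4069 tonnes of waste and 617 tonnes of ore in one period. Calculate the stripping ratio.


Stripping ratio = waste tonnage / ore tonnage
= 4069 / 617
= 6.5948

6.5948


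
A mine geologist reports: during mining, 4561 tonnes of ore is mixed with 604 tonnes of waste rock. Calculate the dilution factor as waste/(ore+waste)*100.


11.6941%

Total material = ore + waste
= 4561 + 604 = 5165 tonnes
Dilution = waste / total * 100
= 604 / 5165 * 100
= 0.1169409487 * 100
= 11.6941%


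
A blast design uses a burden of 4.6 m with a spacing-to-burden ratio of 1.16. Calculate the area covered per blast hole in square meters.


24.5456 m^2

First, find the spacing:
Spacing = burden * ratio = 4.6 * 1.16
= 5.336 m
Then, calculate the area:
Area = burden * spacing = 4.6 * 5.336
= 24.5456 m^2


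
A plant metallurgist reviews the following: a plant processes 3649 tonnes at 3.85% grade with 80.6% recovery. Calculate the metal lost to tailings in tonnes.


27.2544 tonnes

Total metal in feed:
= 3649 * 3.85 / 100 = 140.4865 tonnes
Metal recovered:
= 140.4865 * 80.6 / 100 = 113.232119 tonnes
Metal lost to tailings:
= 140.4865 - 113.232119
= 27.2544 tonnes


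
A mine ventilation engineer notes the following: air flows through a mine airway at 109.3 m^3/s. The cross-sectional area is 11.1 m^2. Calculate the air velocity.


Velocity = flow rate / cross-sectional area
= 109.3 / 11.1
= 9.8468 m/s

9.8468 m/s


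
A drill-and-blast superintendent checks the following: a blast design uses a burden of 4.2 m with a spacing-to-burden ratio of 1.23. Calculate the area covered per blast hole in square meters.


First, find the spacing:
Spacing = burden * ratio = 4.2 * 1.23
= 5.166 m
Then, calculate the area:
Area = burden * spacing = 4.2 * 5.166
= 21.6972 m^2

21.6972 m^2


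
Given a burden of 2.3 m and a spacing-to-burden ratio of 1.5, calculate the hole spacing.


Spacing = burden * ratio
= 2.3 * 1.5
= 3.45 m

3.45 m


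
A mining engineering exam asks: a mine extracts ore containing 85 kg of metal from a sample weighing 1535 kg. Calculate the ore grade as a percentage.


Ore grade = (metal mass / ore mass) * 100
= (85 / 1535) * 100
= 0.05537459283 * 100
= 5.5375%

5.5375%


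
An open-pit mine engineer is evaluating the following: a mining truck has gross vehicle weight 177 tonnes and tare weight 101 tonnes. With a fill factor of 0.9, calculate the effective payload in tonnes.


Maximum payload = gross - tare
= 177 - 101 = 76 tonnes
Effective payload = max payload * fill factor
= 76 * 0.9
= 68.4 tonnes

68.4 tonnes


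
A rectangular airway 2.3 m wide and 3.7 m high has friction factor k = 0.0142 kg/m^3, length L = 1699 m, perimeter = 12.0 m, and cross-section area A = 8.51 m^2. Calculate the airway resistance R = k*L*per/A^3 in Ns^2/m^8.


Compute the numerator:
k * L * per = 0.0142 * 1699 * 12.0
= 289.5096
Compute the denominator:
A^3 = 8.51^3 = 616.295051
Resistance:
R = 289.5096 / 616.295051
= 0.4698 Ns^2/m^8

0.4698 Ns^2/m^8


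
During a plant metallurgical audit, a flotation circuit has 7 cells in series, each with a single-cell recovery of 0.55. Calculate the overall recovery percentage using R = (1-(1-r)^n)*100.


99.6263%

Complement of single-cell recovery:
1 - r = 1 - 0.55 = 0.45
Raise to power n:
(1 - r)^7 = 0.45^7 = 0.003736694531
Overall recovery:
R = (1 - 0.003736694531) * 100
= 99.6263%


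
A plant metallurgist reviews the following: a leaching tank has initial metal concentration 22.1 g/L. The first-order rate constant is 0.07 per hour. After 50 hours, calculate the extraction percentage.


96.9803%

Compute the exponent:
-k * t = -0.07 * 50 = -3.5
Remaining concentration:
C = 22.1 * exp(-3.5)
= 22.1 * 0.03019738342
= 0.6673621736 g/L
Extracted = 22.1 - 0.6673621736 = 21.43263783 g/L
Extraction % = 21.43263783 / 22.1 * 100
= 96.9803%


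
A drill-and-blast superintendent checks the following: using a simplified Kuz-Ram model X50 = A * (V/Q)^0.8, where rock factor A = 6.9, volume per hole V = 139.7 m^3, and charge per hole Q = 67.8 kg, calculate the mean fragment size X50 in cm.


12.3033 cm

Compute V/Q:
V/Q = 139.7 / 67.8 = 2.060471976
Raise to the power 0.8:
(V/Q)^0.8 = 2.060471976^0.8 = 1.783090433
Multiply by A:
X50 = 6.9 * 1.783090433
= 12.3033 cm


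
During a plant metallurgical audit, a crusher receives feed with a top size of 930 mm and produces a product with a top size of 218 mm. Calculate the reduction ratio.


4.2661

Reduction ratio = feed size / product size
= 930 / 218
= 4.2661


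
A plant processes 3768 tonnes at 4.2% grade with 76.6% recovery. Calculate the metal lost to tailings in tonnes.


Total metal in feed:
= 3768 * 4.2 / 100 = 158.256 tonnes
Metal recovered:
= 158.256 * 76.6 / 100 = 121.224096 tonnes
Metal lost to tailings:
= 158.256 - 121.224096
= 37.0319 tonnes

37.0319 tonnes


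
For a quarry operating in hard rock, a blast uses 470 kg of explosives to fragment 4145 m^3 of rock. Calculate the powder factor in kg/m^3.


0.1134 kg/m^3

Powder factor = explosive mass / rock volume
= 470 / 4145
= 0.1134 kg/m^3


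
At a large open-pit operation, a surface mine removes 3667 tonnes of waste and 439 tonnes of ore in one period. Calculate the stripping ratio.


8.3531

Stripping ratio = waste tonnage / ore tonnage
= 3667 / 439
= 8.3531


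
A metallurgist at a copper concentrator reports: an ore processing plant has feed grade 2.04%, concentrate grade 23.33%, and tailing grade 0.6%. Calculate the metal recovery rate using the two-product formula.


72.4515%

Using the two-product formula:
R = 100 * c * (f - t) / (f * (c - t))
Numerator = 100 * 23.33 * (2.04 - 0.6)
= 100 * 23.33 * 1.44
= 3359.52
Denominator = 2.04 * (23.33 - 0.6)
= 2.04 * 22.73
= 46.3692
R = 3359.52 / 46.3692
= 72.4515%


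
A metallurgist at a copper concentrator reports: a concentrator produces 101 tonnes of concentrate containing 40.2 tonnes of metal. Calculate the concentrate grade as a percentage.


39.802%

Grade = (metal in concentrate / concentrate mass) * 100
= (40.2 / 101) * 100
= 0.398019802 * 100
= 39.802%


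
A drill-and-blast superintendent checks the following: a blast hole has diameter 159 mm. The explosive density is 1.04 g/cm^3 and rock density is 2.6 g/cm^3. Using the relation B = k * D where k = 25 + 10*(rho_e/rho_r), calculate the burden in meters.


First, compute k:
rho_e / rho_r = 1.04 / 2.6 = 0.4
k = 25 + 10 * 0.4 = 29
Then, compute burden:
B = k * D / 1000 = 29 * 159 / 1000
= 4611 / 1000
= 4.611 m

4.611 m


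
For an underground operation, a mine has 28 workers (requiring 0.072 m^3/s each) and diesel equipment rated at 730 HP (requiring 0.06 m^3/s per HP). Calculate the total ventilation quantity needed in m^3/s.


Airflow for workers:
Q_people = 28 * 0.072 = 2.016 m^3/s
Airflow for diesel equipment:
Q_diesel = 730 * 0.06 = 43.8 m^3/s
Total ventilation:
Q_total = 2.016 + 43.8
= 45.816 m^3/s

45.816 m^3/s


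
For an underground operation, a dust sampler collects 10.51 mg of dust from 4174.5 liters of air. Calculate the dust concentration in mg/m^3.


2.5177 mg/m^3

Convert liters to m^3: 1 m^3 = 1000 L
Concentration = mass / volume * 1000
= 10.51 / 4174.5 * 1000
= 0.002517666786 * 1000
= 2.5177 mg/m^3


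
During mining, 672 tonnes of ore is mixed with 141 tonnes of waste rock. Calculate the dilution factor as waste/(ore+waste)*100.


17.3432%

Total material = ore + waste
= 672 + 141 = 813 tonnes
Dilution = waste / total * 100
= 141 / 813 * 100
= 0.1734317343 * 100
= 17.3432%


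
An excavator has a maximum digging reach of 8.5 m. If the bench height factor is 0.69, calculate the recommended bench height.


Bench height = reach * factor
= 8.5 * 0.69
= 5.865 m

5.865 m


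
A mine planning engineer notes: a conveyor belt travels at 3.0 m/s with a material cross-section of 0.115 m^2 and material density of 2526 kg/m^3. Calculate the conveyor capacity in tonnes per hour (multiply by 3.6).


Volumetric flow = speed * area
= 3.0 * 0.115 = 0.345 m^3/s
Mass flow = volumetric * density
= 0.345 * 2526 = 871.47 kg/s
Convert to t/h: multiply by 3.6
Capacity = 871.47 * 3.6
= 3137.292 t/h

3137.292 t/h


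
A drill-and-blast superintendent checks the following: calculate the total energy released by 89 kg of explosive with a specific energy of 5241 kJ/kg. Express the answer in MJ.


Energy = mass * specific_energy / 1000
= 89 * 5241 / 1000
= 466449 / 1000
= 466.449 MJ

466.449 MJ


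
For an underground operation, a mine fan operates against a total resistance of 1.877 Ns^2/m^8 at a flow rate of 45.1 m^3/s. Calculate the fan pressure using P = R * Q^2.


3817.8368 Pa

Compute Q^2:
Q^2 = 45.1^2 = 2034.01
Compute pressure:
P = R * Q^2 = 1.877 * 2034.01
= 3817.8368 Pa


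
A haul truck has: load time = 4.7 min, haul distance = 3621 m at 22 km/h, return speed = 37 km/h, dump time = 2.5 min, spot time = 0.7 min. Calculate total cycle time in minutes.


23.6473 min

Convert haul speed to m/min: 22 * 1000/60 = 366.6666667 m/min
Haul time = 3621 / 366.6666667 = 9.875454545 min
Convert return speed to m/min: 37 * 1000/60 = 616.6666667 m/min
Return time = 3621 / 616.6666667 = 5.871891892 min
Total cycle time:
= 4.7 + 9.875454545 + 2.5 + 5.871891892 + 0.7
= 23.6473 min


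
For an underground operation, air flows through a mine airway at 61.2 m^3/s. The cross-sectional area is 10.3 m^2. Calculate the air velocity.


5.9417 m/s

Velocity = flow rate / cross-sectional area
= 61.2 / 10.3
= 5.9417 m/s


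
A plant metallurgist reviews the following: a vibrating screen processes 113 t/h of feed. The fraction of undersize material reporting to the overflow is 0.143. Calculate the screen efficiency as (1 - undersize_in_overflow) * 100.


Screen efficiency = (1 - fraction of undersize in overflow) * 100
= (1 - 0.143) * 100
= 0.857 * 100
= 85.7%

85.7%


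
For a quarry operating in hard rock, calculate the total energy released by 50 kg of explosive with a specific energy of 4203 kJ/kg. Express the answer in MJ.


210.15 MJ

Energy = mass * specific_energy / 1000
= 50 * 4203 / 1000
= 210150 / 1000
= 210.15 MJ


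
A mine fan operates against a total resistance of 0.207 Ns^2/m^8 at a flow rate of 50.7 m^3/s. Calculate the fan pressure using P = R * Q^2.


Compute Q^2:
Q^2 = 50.7^2 = 2570.49
Compute pressure:
P = R * Q^2 = 0.207 * 2570.49
= 532.0914 Pa

532.0914 Pa


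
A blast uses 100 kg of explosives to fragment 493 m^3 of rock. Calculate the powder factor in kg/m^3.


Powder factor = explosive mass / rock volume
= 100 / 493
= 0.2028 kg/m^3

0.2028 kg/m^3


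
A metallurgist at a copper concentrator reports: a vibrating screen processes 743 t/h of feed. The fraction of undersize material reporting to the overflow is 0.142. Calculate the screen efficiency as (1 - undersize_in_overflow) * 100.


85.8%

Screen efficiency = (1 - fraction of undersize in overflow) * 100
= (1 - 0.142) * 100
= 0.858 * 100
= 85.8%


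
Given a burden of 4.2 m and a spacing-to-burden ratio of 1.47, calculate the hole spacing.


Spacing = burden * ratio
= 4.2 * 1.47
= 6.174 m

6.174 m


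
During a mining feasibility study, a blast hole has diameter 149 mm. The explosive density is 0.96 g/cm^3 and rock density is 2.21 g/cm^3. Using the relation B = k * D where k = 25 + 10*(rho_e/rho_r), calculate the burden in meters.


4.3722 m

First, compute k:
rho_e / rho_r = 0.96 / 2.21 = 0.4343891403
k = 25 + 10 * 0.4343891403 = 29.3438914
Then, compute burden:
B = k * D / 1000 = 29.3438914 * 149 / 1000
= 4372.239819 / 1000
= 4.3722 m


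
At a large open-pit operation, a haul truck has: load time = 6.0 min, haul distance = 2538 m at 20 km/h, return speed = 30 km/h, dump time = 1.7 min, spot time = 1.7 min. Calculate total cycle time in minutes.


Convert haul speed to m/min: 20 * 1000/60 = 333.3333333 m/min
Haul time = 2538 / 333.3333333 = 7.614 min
Convert return speed to m/min: 30 * 1000/60 = 500 m/min
Return time = 2538 / 500 = 5.076 min
Total cycle time:
= 6.0 + 7.614 + 1.7 + 5.076 + 1.7
= 22.09 min

22.09 min


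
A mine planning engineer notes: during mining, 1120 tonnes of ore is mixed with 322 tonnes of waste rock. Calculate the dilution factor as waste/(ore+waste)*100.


Total material = ore + waste
= 1120 + 322 = 1442 tonnes
Dilution = waste / total * 100
= 322 / 1442 * 100
= 0.2233009709 * 100
= 22.3301%

22.3301%


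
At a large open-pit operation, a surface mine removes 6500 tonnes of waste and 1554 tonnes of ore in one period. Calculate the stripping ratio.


Stripping ratio = waste tonnage / ore tonnage
= 6500 / 1554
= 4.1828

4.1828


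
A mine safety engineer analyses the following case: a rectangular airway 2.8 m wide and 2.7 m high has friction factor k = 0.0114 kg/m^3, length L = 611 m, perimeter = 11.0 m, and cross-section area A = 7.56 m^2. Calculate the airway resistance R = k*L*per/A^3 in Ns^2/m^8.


0.1773 Ns^2/m^8

Compute the numerator:
k * L * per = 0.0114 * 611 * 11.0
= 76.6194
Compute the denominator:
A^3 = 7.56^3 = 432.081216
Resistance:
R = 76.6194 / 432.081216
= 0.1773 Ns^2/m^8


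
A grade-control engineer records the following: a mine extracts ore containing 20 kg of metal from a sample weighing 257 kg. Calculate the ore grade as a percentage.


7.7821%

Ore grade = (metal mass / ore mass) * 100
= (20 / 257) * 100
= 0.07782101167 * 100
= 7.7821%


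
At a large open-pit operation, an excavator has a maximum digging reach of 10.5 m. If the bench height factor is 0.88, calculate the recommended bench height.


Bench height = reach * factor
= 10.5 * 0.88
= 9.24 m

9.24 m


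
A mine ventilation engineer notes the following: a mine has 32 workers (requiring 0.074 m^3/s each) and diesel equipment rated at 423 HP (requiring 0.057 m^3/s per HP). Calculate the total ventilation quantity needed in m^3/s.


Airflow for workers:
Q_people = 32 * 0.074 = 2.368 m^3/s
Airflow for diesel equipment:
Q_diesel = 423 * 0.057 = 24.111 m^3/s
Total ventilation:
Q_total = 2.368 + 24.111
= 26.479 m^3/s

26.479 m^3/s


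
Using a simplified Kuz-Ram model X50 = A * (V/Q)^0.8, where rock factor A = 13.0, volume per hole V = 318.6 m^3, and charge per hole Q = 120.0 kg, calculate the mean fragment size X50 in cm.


28.3919 cm

Compute V/Q:
V/Q = 318.6 / 120.0 = 2.655
Raise to the power 0.8:
(V/Q)^0.8 = 2.655^0.8 = 2.183994902
Multiply by A:
X50 = 13.0 * 2.183994902
= 28.3919 cm


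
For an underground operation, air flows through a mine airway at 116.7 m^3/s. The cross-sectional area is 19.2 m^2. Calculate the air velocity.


Velocity = flow rate / cross-sectional area
= 116.7 / 19.2
= 6.0781 m/s

6.0781 m/s


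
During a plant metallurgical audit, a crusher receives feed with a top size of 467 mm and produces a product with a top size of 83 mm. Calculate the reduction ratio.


Reduction ratio = feed size / product size
= 467 / 83
= 5.6265

5.6265


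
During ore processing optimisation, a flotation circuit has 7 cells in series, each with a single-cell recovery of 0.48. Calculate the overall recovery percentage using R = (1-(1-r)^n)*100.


98.9719%

Complement of single-cell recovery:
1 - r = 1 - 0.48 = 0.52
Raise to power n:
(1 - r)^7 = 0.52^7 = 0.01028071703
Overall recovery:
R = (1 - 0.01028071703) * 100
= 98.9719%


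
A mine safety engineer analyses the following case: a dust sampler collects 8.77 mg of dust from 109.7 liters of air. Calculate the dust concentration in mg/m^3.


79.9453 mg/m^3

Convert liters to m^3: 1 m^3 = 1000 L
Concentration = mass / volume * 1000
= 8.77 / 109.7 * 1000
= 0.07994530538 * 1000
= 79.9453 mg/m^3


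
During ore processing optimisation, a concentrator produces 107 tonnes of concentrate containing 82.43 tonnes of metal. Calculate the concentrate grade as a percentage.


77.0374%

Grade = (metal in concentrate / concentrate mass) * 100
= (82.43 / 107) * 100
= 0.7703738318 * 100
= 77.0374%


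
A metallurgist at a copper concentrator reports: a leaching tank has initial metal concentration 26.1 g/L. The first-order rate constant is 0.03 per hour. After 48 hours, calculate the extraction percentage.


Compute the exponent:
-k * t = -0.03 * 48 = -1.44
Remaining concentration:
C = 26.1 * exp(-1.44)
= 26.1 * 0.2369277587
= 6.183814502 g/L
Extracted = 26.1 - 6.183814502 = 19.9161855 g/L
Extraction % = 19.9161855 / 26.1 * 100
= 76.3072%

76.3072%


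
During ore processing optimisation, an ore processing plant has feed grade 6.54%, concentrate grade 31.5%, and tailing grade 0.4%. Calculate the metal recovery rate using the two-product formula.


Using the two-product formula:
R = 100 * c * (f - t) / (f * (c - t))
Numerator = 100 * 31.5 * (6.54 - 0.4)
= 100 * 31.5 * 6.14
= 19341.0
Denominator = 6.54 * (31.5 - 0.4)
= 6.54 * 31.1
= 203.394
R = 19341.0 / 203.394
= 95.0913%

95.0913%


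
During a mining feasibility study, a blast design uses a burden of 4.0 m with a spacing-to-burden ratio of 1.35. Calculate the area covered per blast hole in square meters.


21.6 m^2

First, find the spacing:
Spacing = burden * ratio = 4.0 * 1.35
= 5.4 m
Then, calculate the area:
Area = burden * spacing = 4.0 * 5.4
= 21.6 m^2


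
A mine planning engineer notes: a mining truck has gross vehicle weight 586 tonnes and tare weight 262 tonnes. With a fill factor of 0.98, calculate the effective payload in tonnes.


Maximum payload = gross - tare
= 586 - 262 = 324 tonnes
Effective payload = max payload * fill factor
= 324 * 0.98
= 317.52 tonnes

317.52 tonnes


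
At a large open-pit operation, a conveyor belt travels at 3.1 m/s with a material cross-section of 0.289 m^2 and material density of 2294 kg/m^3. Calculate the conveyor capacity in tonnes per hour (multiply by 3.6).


Volumetric flow = speed * area
= 3.1 * 0.289 = 0.8959 m^3/s
Mass flow = volumetric * density
= 0.8959 * 2294 = 2055.1946 kg/s
Convert to t/h: multiply by 3.6
Capacity = 2055.1946 * 3.6
= 7398.7006 t/h

7398.7006 t/h


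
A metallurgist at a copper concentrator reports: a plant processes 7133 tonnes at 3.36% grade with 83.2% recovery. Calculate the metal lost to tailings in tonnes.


Total metal in feed:
= 7133 * 3.36 / 100 = 239.6688 tonnes
Metal recovered:
= 239.6688 * 83.2 / 100 = 199.4044416 tonnes
Metal lost to tailings:
= 239.6688 - 199.4044416
= 40.2644 tonnes

40.2644 tonnes


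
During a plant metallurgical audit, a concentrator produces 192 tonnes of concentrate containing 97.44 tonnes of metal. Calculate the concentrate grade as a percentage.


50.75%

Grade = (metal in concentrate / concentrate mass) * 100
= (97.44 / 192) * 100
= 0.5075 * 100
= 50.75%


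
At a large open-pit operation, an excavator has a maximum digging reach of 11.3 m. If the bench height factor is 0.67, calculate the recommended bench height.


7.571 m

Bench height = reach * factor
= 11.3 * 0.67
= 7.571 m


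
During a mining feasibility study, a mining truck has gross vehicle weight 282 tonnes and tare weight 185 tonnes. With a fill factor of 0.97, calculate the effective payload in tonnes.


Maximum payload = gross - tare
= 282 - 185 = 97 tonnes
Effective payload = max payload * fill factor
= 97 * 0.97
= 94.09 tonnes

94.09 tonnes


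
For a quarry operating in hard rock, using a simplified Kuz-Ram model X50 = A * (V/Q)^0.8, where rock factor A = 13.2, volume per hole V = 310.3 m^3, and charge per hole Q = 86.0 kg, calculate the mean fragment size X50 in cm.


36.8469 cm

Compute V/Q:
V/Q = 310.3 / 86.0 = 3.608139535
Raise to the power 0.8:
(V/Q)^0.8 = 3.608139535^0.8 = 2.791429472
Multiply by A:
X50 = 13.2 * 2.791429472
= 36.8469 cm


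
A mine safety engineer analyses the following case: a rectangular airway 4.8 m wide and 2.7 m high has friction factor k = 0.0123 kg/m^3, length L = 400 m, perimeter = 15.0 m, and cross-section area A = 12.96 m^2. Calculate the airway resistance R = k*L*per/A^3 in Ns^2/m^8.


Compute the numerator:
k * L * per = 0.0123 * 400 * 15.0
= 73.8
Compute the denominator:
A^3 = 12.96^3 = 2176.782336
Resistance:
R = 73.8 / 2176.782336
= 0.0339 Ns^2/m^8

0.0339 Ns^2/m^8


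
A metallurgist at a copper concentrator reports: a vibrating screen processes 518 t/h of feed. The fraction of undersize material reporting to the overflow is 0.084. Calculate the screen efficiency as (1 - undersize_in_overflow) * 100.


Screen efficiency = (1 - fraction of undersize in overflow) * 100
= (1 - 0.084) * 100
= 0.916 * 100
= 91.6%

91.6%


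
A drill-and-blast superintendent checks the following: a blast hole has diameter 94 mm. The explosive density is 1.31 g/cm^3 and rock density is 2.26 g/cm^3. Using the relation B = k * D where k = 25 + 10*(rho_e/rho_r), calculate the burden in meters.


First, compute k:
rho_e / rho_r = 1.31 / 2.26 = 0.5796460177
k = 25 + 10 * 0.5796460177 = 30.79646018
Then, compute burden:
B = k * D / 1000 = 30.79646018 * 94 / 1000
= 2894.867257 / 1000
= 2.8949 m

2.8949 m


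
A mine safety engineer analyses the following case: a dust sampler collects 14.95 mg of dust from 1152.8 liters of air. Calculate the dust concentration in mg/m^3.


12.9684 mg/m^3

Convert liters to m^3: 1 m^3 = 1000 L
Concentration = mass / volume * 1000
= 14.95 / 1152.8 * 1000
= 0.01296842471 * 1000
= 12.9684 mg/m^3


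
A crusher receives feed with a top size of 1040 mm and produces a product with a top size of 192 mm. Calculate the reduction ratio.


5.4167

Reduction ratio = feed size / product size
= 1040 / 192
= 5.4167


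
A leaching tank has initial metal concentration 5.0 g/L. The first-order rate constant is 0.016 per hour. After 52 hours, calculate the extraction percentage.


Compute the exponent:
-k * t = -0.016 * 52 = -0.832
Remaining concentration:
C = 5.0 * exp(-0.832)
= 5.0 * 0.4351780593
= 2.175890296 g/L
Extracted = 5.0 - 2.175890296 = 2.824109704 g/L
Extraction % = 2.824109704 / 5.0 * 100
= 56.4822%

56.4822%


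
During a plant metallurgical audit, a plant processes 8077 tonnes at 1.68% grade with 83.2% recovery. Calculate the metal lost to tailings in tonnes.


Total metal in feed:
= 8077 * 1.68 / 100 = 135.6936 tonnes
Metal recovered:
= 135.6936 * 83.2 / 100 = 112.8970752 tonnes
Metal lost to tailings:
= 135.6936 - 112.8970752
= 22.7965 tonnes

22.7965 tonnes


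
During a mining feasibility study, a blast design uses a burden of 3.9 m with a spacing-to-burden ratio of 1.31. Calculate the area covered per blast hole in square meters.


First, find the spacing:
Spacing = burden * ratio = 3.9 * 1.31
= 5.109 m
Then, calculate the area:
Area = burden * spacing = 3.9 * 5.109
= 19.9251 m^2

19.9251 m^2


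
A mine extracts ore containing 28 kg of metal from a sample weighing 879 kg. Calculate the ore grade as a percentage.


3.1854%

Ore grade = (metal mass / ore mass) * 100
= (28 / 879) * 100
= 0.03185437998 * 100
= 3.1854%


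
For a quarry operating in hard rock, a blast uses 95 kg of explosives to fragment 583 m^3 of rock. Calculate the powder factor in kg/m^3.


Powder factor = explosive mass / rock volume
= 95 / 583
= 0.163 kg/m^3

0.163 kg/m^3


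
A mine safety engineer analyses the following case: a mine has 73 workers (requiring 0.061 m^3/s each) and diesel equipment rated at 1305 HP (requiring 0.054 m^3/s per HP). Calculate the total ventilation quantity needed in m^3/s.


74.923 m^3/s

Airflow for workers:
Q_people = 73 * 0.061 = 4.453 m^3/s
Airflow for diesel equipment:
Q_diesel = 1305 * 0.054 = 70.47 m^3/s
Total ventilation:
Q_total = 4.453 + 70.47
= 74.923 m^3/s


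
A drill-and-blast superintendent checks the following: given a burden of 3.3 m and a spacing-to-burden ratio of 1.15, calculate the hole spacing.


3.795 m

Spacing = burden * ratio
= 3.3 * 1.15
= 3.795 m


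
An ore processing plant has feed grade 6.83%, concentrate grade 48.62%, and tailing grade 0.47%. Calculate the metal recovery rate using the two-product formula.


Using the two-product formula:
R = 100 * c * (f - t) / (f * (c - t))
Numerator = 100 * 48.62 * (6.83 - 0.47)
= 100 * 48.62 * 6.36
= 30922.32
Denominator = 6.83 * (48.62 - 0.47)
= 6.83 * 48.15
= 328.8645
R = 30922.32 / 328.8645
= 94.0275%

94.0275%


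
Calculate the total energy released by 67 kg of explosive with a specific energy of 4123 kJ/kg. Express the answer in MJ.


276.241 MJ

Energy = mass * specific_energy / 1000
= 67 * 4123 / 1000
= 276241 / 1000
= 276.241 MJ


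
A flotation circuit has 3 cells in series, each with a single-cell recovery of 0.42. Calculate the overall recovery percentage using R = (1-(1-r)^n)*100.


80.4888%

Complement of single-cell recovery:
1 - r = 1 - 0.42 = 0.58
Raise to power n:
(1 - r)^3 = 0.58^3 = 0.195112
Overall recovery:
R = (1 - 0.195112) * 100
= 80.4888%


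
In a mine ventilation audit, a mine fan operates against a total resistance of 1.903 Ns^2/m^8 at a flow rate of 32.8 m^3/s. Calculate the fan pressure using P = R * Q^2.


2047.3235 Pa

Compute Q^2:
Q^2 = 32.8^2 = 1075.84
Compute pressure:
P = R * Q^2 = 1.903 * 1075.84
= 2047.3235 Pa


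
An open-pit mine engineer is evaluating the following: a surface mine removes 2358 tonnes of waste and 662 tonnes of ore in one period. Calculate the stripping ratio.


Stripping ratio = waste tonnage / ore tonnage
= 2358 / 662
= 3.5619

3.5619


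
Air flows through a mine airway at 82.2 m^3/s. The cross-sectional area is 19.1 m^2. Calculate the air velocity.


Velocity = flow rate / cross-sectional area
= 82.2 / 19.1
= 4.3037 m/s

4.3037 m/s


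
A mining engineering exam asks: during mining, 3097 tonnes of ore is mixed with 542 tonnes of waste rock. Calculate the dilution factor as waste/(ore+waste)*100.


Total material = ore + waste
= 3097 + 542 = 3639 tonnes
Dilution = waste / total * 100
= 542 / 3639 * 100
= 0.148942017 * 100
= 14.8942%

14.8942%


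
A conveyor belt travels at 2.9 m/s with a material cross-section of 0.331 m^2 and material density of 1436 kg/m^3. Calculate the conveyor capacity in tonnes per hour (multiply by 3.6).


4962.299 t/h

Volumetric flow = speed * area
= 2.9 * 0.331 = 0.9599 m^3/s
Mass flow = volumetric * density
= 0.9599 * 1436 = 1378.4164 kg/s
Convert to t/h: multiply by 3.6
Capacity = 1378.4164 * 3.6
= 4962.299 t/h


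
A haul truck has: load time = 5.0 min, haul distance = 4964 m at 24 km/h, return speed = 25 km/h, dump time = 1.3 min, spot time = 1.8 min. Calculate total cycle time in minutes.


Convert haul speed to m/min: 24 * 1000/60 = 400 m/min
Haul time = 4964 / 400 = 12.41 min
Convert return speed to m/min: 25 * 1000/60 = 416.6666667 m/min
Return time = 4964 / 416.6666667 = 11.9136 min
Total cycle time:
= 5.0 + 12.41 + 1.3 + 11.9136 + 1.8
= 32.4236 min

32.4236 min


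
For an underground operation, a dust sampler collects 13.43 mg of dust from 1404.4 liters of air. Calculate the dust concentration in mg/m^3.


Convert liters to m^3: 1 m^3 = 1000 L
Concentration = mass / volume * 1000
= 13.43 / 1404.4 * 1000
= 0.00956280262 * 1000
= 9.5628 mg/m^3

9.5628 mg/m^3


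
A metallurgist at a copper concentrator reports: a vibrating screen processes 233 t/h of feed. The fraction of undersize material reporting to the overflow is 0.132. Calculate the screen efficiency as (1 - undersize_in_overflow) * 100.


86.8%

Screen efficiency = (1 - fraction of undersize in overflow) * 100
= (1 - 0.132) * 100
= 0.868 * 100
= 86.8%


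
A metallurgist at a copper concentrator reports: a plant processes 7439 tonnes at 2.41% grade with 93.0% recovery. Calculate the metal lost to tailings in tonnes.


Total metal in feed:
= 7439 * 2.41 / 100 = 179.2799 tonnes
Metal recovered:
= 179.2799 * 93.0 / 100 = 166.730307 tonnes
Metal lost to tailings:
= 179.2799 - 166.730307
= 12.5496 tonnes

12.5496 tonnes


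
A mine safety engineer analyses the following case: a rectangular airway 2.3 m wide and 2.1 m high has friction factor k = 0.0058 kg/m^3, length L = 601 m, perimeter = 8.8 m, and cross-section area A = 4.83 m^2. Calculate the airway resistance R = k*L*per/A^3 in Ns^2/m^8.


Compute the numerator:
k * L * per = 0.0058 * 601 * 8.8
= 30.67504
Compute the denominator:
A^3 = 4.83^3 = 112.678587
Resistance:
R = 30.67504 / 112.678587
= 0.2722 Ns^2/m^8

0.2722 Ns^2/m^8


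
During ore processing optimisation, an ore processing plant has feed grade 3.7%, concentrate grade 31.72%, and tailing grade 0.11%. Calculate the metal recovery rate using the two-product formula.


Using the two-product formula:
R = 100 * c * (f - t) / (f * (c - t))
Numerator = 100 * 31.72 * (3.7 - 0.11)
= 100 * 31.72 * 3.59
= 11387.48
Denominator = 3.7 * (31.72 - 0.11)
= 3.7 * 31.61
= 116.957
R = 11387.48 / 116.957
= 97.3647%

97.3647%


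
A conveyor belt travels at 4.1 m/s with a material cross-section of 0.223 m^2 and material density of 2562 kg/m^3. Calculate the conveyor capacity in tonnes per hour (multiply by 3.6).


Volumetric flow = speed * area
= 4.1 * 0.223 = 0.9143 m^3/s
Mass flow = volumetric * density
= 0.9143 * 2562 = 2342.4366 kg/s
Convert to t/h: multiply by 3.6
Capacity = 2342.4366 * 3.6
= 8432.7718 t/h

8432.7718 t/h


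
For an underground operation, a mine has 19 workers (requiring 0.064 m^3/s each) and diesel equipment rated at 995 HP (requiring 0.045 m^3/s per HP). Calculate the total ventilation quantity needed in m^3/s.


45.991 m^3/s

Airflow for workers:
Q_people = 19 * 0.064 = 1.216 m^3/s
Airflow for diesel equipment:
Q_diesel = 995 * 0.045 = 44.775 m^3/s
Total ventilation:
Q_total = 1.216 + 44.775
= 45.991 m^3/s


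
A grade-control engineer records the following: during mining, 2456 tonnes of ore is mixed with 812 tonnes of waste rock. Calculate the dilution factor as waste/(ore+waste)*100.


Total material = ore + waste
= 2456 + 812 = 3268 tonnes
Dilution = waste / total * 100
= 812 / 3268 * 100
= 0.2484700122 * 100
= 24.847%

24.847%


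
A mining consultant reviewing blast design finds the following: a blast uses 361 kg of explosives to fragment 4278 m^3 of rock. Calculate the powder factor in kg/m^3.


0.0844 kg/m^3

Powder factor = explosive mass / rock volume
= 361 / 4278
= 0.0844 kg/m^3


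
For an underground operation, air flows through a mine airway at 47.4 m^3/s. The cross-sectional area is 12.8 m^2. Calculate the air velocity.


3.7031 m/s

Velocity = flow rate / cross-sectional area
= 47.4 / 12.8
= 3.7031 m/s


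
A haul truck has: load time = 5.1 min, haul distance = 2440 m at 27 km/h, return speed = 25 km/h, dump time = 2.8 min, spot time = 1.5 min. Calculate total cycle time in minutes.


Convert haul speed to m/min: 27 * 1000/60 = 450 m/min
Haul time = 2440 / 450 = 5.422222222 min
Convert return speed to m/min: 25 * 1000/60 = 416.6666667 m/min
Return time = 2440 / 416.6666667 = 5.856 min
Total cycle time:
= 5.1 + 5.422222222 + 2.8 + 5.856 + 1.5
= 20.6782 min

20.6782 min


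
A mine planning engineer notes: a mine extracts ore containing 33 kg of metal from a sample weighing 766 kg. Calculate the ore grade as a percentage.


4.3081%

Ore grade = (metal mass / ore mass) * 100
= (33 / 766) * 100
= 0.04308093995 * 100
= 4.3081%


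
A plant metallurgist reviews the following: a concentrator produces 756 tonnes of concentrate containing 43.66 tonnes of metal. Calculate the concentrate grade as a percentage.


5.7751%

Grade = (metal in concentrate / concentrate mass) * 100
= (43.66 / 756) * 100
= 0.05775132275 * 100
= 5.7751%


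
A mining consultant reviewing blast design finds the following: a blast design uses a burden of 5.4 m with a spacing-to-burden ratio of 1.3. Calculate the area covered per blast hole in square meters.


First, find the spacing:
Spacing = burden * ratio = 5.4 * 1.3
= 7.02 m
Then, calculate the area:
Area = burden * spacing = 5.4 * 7.02
= 37.908 m^2

37.908 m^2


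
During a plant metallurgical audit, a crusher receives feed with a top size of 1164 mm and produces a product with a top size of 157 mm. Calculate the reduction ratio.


7.414

Reduction ratio = feed size / product size
= 1164 / 157
= 7.414


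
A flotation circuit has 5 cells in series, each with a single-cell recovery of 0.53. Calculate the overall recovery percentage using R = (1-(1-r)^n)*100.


97.7065%

Complement of single-cell recovery:
1 - r = 1 - 0.53 = 0.47
Raise to power n:
(1 - r)^5 = 0.47^5 = 0.0229345007
Overall recovery:
R = (1 - 0.0229345007) * 100
= 97.7065%


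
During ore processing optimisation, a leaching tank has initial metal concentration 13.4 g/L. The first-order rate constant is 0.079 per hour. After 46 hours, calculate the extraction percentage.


Compute the exponent:
-k * t = -0.079 * 46 = -3.634
Remaining concentration:
C = 13.4 * exp(-3.634)
= 13.4 * 0.02641033152
= 0.3538984423 g/L
Extracted = 13.4 - 0.3538984423 = 13.04610156 g/L
Extraction % = 13.04610156 / 13.4 * 100
= 97.359%

97.359%


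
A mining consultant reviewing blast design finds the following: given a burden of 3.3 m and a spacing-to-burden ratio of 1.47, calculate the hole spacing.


4.851 m

Spacing = burden * ratio
= 3.3 * 1.47
= 4.851 m


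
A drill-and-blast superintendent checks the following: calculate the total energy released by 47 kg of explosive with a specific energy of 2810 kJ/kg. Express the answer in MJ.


Energy = mass * specific_energy / 1000
= 47 * 2810 / 1000
= 132070 / 1000
= 132.07 MJ

132.07 MJ


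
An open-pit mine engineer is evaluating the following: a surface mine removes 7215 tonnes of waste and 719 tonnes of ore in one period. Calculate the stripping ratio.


Stripping ratio = waste tonnage / ore tonnage
= 7215 / 719
= 10.0348

10.0348


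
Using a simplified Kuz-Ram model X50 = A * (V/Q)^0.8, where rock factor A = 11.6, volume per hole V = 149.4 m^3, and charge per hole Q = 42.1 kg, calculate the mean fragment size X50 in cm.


31.9531 cm

Compute V/Q:
V/Q = 149.4 / 42.1 = 3.548693587
Raise to the power 0.8:
(V/Q)^0.8 = 3.548693587^0.8 = 2.754576267
Multiply by A:
X50 = 11.6 * 2.754576267
= 31.9531 cm


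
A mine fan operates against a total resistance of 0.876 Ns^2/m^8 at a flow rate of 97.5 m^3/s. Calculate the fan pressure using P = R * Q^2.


Compute Q^2:
Q^2 = 97.5^2 = 9506.25
Compute pressure:
P = R * Q^2 = 0.876 * 9506.25
= 8327.475 Pa

8327.475 Pa


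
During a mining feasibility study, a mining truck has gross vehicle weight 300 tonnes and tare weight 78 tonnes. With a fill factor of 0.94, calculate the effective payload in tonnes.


208.68 tonnes

Maximum payload = gross - tare
= 300 - 78 = 222 tonnes
Effective payload = max payload * fill factor
= 222 * 0.94
= 208.68 tonnes


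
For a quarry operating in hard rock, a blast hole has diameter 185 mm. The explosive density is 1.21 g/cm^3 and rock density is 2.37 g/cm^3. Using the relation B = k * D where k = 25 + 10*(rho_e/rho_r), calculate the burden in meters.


First, compute k:
rho_e / rho_r = 1.21 / 2.37 = 0.5105485232
k = 25 + 10 * 0.5105485232 = 30.10548523
Then, compute burden:
B = k * D / 1000 = 30.10548523 * 185 / 1000
= 5569.514768 / 1000
= 5.5695 m

5.5695 m


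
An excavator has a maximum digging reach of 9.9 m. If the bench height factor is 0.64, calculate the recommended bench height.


Bench height = reach * factor
= 9.9 * 0.64
= 6.336 m

6.336 m


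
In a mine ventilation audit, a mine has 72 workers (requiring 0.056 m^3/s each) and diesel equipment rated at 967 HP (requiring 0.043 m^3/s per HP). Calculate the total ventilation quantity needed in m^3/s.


45.613 m^3/s

Airflow for workers:
Q_people = 72 * 0.056 = 4.032 m^3/s
Airflow for diesel equipment:
Q_diesel = 967 * 0.043 = 41.581 m^3/s
Total ventilation:
Q_total = 4.032 + 41.581
= 45.613 m^3/s


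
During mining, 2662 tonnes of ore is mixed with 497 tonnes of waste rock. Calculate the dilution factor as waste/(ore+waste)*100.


Total material = ore + waste
= 2662 + 497 = 3159 tonnes
Dilution = waste / total * 100
= 497 / 3159 * 100
= 0.1573282684 * 100
= 15.7328%

15.7328%


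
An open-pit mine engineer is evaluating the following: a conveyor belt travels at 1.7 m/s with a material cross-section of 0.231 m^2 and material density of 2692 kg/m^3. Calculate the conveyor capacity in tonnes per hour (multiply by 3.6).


Volumetric flow = speed * area
= 1.7 * 0.231 = 0.3927 m^3/s
Mass flow = volumetric * density
= 0.3927 * 2692 = 1057.1484 kg/s
Convert to t/h: multiply by 3.6
Capacity = 1057.1484 * 3.6
= 3805.7342 t/h

3805.7342 t/h


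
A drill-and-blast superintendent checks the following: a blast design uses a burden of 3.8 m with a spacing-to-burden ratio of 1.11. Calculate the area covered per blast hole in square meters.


16.0284 m^2

First, find the spacing:
Spacing = burden * ratio = 3.8 * 1.11
= 4.218 m
Then, calculate the area:
Area = burden * spacing = 3.8 * 4.218
= 16.0284 m^2


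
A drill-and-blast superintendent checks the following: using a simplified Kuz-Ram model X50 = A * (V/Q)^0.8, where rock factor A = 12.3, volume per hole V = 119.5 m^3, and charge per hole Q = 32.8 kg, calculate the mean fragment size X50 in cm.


34.6019 cm

Compute V/Q:
V/Q = 119.5 / 32.8 = 3.643292683
Raise to the power 0.8:
(V/Q)^0.8 = 3.643292683^0.8 = 2.813165283
Multiply by A:
X50 = 12.3 * 2.813165283
= 34.6019 cm
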